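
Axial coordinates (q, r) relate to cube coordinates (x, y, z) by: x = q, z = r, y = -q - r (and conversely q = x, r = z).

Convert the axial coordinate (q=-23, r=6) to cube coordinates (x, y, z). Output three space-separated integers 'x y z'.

Answer: -23 17 6

Derivation:
x = q = -23
z = r = 6
y = -x - z = -(-23) - (6) = 17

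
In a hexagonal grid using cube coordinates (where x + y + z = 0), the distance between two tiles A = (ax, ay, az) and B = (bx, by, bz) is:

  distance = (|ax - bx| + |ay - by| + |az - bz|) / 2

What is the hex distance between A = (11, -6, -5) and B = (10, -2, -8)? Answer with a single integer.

|ax - bx| = |11 - 10| = 1
|ay - by| = |-6 - (-2)| = 4
|az - bz| = |-5 - (-8)| = 3
distance = (1 + 4 + 3) / 2 = 8 / 2 = 4

Answer: 4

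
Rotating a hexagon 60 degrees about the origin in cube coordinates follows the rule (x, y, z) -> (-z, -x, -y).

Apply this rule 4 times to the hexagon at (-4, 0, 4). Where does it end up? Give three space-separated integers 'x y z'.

Start: (-4, 0, 4)
Step 1: (-4, 0, 4) -> (-(4), -(-4), -(0)) = (-4, 4, 0)
Step 2: (-4, 4, 0) -> (-(0), -(-4), -(4)) = (0, 4, -4)
Step 3: (0, 4, -4) -> (-(-4), -(0), -(4)) = (4, 0, -4)
Step 4: (4, 0, -4) -> (-(-4), -(4), -(0)) = (4, -4, 0)

Answer: 4 -4 0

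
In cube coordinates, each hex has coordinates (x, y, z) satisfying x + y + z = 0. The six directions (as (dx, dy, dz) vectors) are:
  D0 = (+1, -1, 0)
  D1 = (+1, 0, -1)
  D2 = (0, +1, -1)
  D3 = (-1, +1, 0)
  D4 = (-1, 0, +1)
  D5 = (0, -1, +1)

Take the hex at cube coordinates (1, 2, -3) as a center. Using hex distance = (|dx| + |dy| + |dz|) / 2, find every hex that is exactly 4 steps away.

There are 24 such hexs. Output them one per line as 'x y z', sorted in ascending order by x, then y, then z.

Answer: -3 2 1
-3 3 0
-3 4 -1
-3 5 -2
-3 6 -3
-2 1 1
-2 6 -4
-1 0 1
-1 6 -5
0 -1 1
0 6 -6
1 -2 1
1 6 -7
2 -2 0
2 5 -7
3 -2 -1
3 4 -7
4 -2 -2
4 3 -7
5 -2 -3
5 -1 -4
5 0 -5
5 1 -6
5 2 -7

Derivation:
Walk ring at distance 4 from (1, 2, -3):
Start at center + D4*4 = (-3, 2, 1)
  hex 0: (-3, 2, 1)
  hex 1: (-2, 1, 1)
  hex 2: (-1, 0, 1)
  hex 3: (0, -1, 1)
  hex 4: (1, -2, 1)
  hex 5: (2, -2, 0)
  hex 6: (3, -2, -1)
  hex 7: (4, -2, -2)
  hex 8: (5, -2, -3)
  hex 9: (5, -1, -4)
  hex 10: (5, 0, -5)
  hex 11: (5, 1, -6)
  hex 12: (5, 2, -7)
  hex 13: (4, 3, -7)
  hex 14: (3, 4, -7)
  hex 15: (2, 5, -7)
  hex 16: (1, 6, -7)
  hex 17: (0, 6, -6)
  hex 18: (-1, 6, -5)
  hex 19: (-2, 6, -4)
  hex 20: (-3, 6, -3)
  hex 21: (-3, 5, -2)
  hex 22: (-3, 4, -1)
  hex 23: (-3, 3, 0)
Sorted: 24 hexes.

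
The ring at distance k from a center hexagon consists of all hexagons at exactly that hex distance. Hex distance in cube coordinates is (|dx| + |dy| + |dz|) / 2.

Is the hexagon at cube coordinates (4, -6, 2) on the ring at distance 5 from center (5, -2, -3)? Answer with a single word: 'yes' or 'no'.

|px - cx| = |4 - 5| = 1
|py - cy| = |-6 - (-2)| = 4
|pz - cz| = |2 - (-3)| = 5
distance = (1+4+5)/2 = 10/2 = 5
radius = 5; distance == radius -> yes

Answer: yes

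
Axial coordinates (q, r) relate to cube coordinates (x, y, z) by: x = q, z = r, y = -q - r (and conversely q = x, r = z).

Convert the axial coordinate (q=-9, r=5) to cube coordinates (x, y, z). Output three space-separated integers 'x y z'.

Answer: -9 4 5

Derivation:
x = q = -9
z = r = 5
y = -x - z = -(-9) - (5) = 4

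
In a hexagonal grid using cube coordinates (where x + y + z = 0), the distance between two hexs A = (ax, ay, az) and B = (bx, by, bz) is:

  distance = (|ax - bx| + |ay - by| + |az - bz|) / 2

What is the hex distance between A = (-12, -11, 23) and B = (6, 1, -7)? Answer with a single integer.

Answer: 30

Derivation:
|ax - bx| = |-12 - 6| = 18
|ay - by| = |-11 - 1| = 12
|az - bz| = |23 - (-7)| = 30
distance = (18 + 12 + 30) / 2 = 60 / 2 = 30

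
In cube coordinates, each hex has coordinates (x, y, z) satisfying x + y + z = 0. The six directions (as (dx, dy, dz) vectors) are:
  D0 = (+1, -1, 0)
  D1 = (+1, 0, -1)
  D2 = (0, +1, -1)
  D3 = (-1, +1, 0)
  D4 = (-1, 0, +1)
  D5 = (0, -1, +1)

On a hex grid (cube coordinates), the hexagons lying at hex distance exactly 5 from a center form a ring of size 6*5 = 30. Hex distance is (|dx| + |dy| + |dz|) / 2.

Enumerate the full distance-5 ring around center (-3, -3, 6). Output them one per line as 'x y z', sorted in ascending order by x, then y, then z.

Answer: -8 -3 11
-8 -2 10
-8 -1 9
-8 0 8
-8 1 7
-8 2 6
-7 -4 11
-7 2 5
-6 -5 11
-6 2 4
-5 -6 11
-5 2 3
-4 -7 11
-4 2 2
-3 -8 11
-3 2 1
-2 -8 10
-2 1 1
-1 -8 9
-1 0 1
0 -8 8
0 -1 1
1 -8 7
1 -2 1
2 -8 6
2 -7 5
2 -6 4
2 -5 3
2 -4 2
2 -3 1

Derivation:
Walk ring at distance 5 from (-3, -3, 6):
Start at center + D4*5 = (-8, -3, 11)
  hex 0: (-8, -3, 11)
  hex 1: (-7, -4, 11)
  hex 2: (-6, -5, 11)
  hex 3: (-5, -6, 11)
  hex 4: (-4, -7, 11)
  hex 5: (-3, -8, 11)
  hex 6: (-2, -8, 10)
  hex 7: (-1, -8, 9)
  hex 8: (0, -8, 8)
  hex 9: (1, -8, 7)
  hex 10: (2, -8, 6)
  hex 11: (2, -7, 5)
  hex 12: (2, -6, 4)
  hex 13: (2, -5, 3)
  hex 14: (2, -4, 2)
  hex 15: (2, -3, 1)
  hex 16: (1, -2, 1)
  hex 17: (0, -1, 1)
  hex 18: (-1, 0, 1)
  hex 19: (-2, 1, 1)
  hex 20: (-3, 2, 1)
  hex 21: (-4, 2, 2)
  hex 22: (-5, 2, 3)
  hex 23: (-6, 2, 4)
  hex 24: (-7, 2, 5)
  hex 25: (-8, 2, 6)
  hex 26: (-8, 1, 7)
  hex 27: (-8, 0, 8)
  hex 28: (-8, -1, 9)
  hex 29: (-8, -2, 10)
Sorted: 30 hexes.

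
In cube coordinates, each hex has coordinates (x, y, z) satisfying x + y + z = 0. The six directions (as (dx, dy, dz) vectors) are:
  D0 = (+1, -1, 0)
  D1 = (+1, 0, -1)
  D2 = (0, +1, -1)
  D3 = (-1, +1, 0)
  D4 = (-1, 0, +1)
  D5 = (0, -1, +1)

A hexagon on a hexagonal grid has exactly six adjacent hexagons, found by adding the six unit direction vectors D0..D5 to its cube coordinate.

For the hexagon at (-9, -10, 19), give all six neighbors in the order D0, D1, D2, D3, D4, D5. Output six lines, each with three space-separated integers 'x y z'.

Center: (-9, -10, 19). Add each direction:
  D0: (-9, -10, 19) + (1, -1, 0) = (-8, -11, 19)
  D1: (-9, -10, 19) + (1, 0, -1) = (-8, -10, 18)
  D2: (-9, -10, 19) + (0, 1, -1) = (-9, -9, 18)
  D3: (-9, -10, 19) + (-1, 1, 0) = (-10, -9, 19)
  D4: (-9, -10, 19) + (-1, 0, 1) = (-10, -10, 20)
  D5: (-9, -10, 19) + (0, -1, 1) = (-9, -11, 20)

Answer: -8 -11 19
-8 -10 18
-9 -9 18
-10 -9 19
-10 -10 20
-9 -11 20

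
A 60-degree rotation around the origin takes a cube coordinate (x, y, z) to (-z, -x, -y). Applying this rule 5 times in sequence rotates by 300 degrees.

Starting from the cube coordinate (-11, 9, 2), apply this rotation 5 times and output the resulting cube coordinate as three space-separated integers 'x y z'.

Start: (-11, 9, 2)
Step 1: (-11, 9, 2) -> (-(2), -(-11), -(9)) = (-2, 11, -9)
Step 2: (-2, 11, -9) -> (-(-9), -(-2), -(11)) = (9, 2, -11)
Step 3: (9, 2, -11) -> (-(-11), -(9), -(2)) = (11, -9, -2)
Step 4: (11, -9, -2) -> (-(-2), -(11), -(-9)) = (2, -11, 9)
Step 5: (2, -11, 9) -> (-(9), -(2), -(-11)) = (-9, -2, 11)

Answer: -9 -2 11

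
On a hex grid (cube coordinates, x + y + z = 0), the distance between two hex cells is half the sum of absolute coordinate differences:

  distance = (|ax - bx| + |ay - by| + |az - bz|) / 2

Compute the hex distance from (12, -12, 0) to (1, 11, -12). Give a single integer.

|ax - bx| = |12 - 1| = 11
|ay - by| = |-12 - 11| = 23
|az - bz| = |0 - (-12)| = 12
distance = (11 + 23 + 12) / 2 = 46 / 2 = 23

Answer: 23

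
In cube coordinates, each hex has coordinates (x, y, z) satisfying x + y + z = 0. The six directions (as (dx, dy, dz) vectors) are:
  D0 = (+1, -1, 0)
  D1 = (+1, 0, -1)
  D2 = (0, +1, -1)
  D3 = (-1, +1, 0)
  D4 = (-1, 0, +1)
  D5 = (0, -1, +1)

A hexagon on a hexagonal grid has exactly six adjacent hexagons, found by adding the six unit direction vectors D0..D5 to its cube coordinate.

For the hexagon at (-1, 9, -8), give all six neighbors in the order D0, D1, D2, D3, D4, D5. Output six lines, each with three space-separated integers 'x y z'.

Center: (-1, 9, -8). Add each direction:
  D0: (-1, 9, -8) + (1, -1, 0) = (0, 8, -8)
  D1: (-1, 9, -8) + (1, 0, -1) = (0, 9, -9)
  D2: (-1, 9, -8) + (0, 1, -1) = (-1, 10, -9)
  D3: (-1, 9, -8) + (-1, 1, 0) = (-2, 10, -8)
  D4: (-1, 9, -8) + (-1, 0, 1) = (-2, 9, -7)
  D5: (-1, 9, -8) + (0, -1, 1) = (-1, 8, -7)

Answer: 0 8 -8
0 9 -9
-1 10 -9
-2 10 -8
-2 9 -7
-1 8 -7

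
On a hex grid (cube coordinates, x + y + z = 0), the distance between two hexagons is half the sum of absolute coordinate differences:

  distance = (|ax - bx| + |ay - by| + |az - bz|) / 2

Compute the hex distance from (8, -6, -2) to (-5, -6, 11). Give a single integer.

|ax - bx| = |8 - (-5)| = 13
|ay - by| = |-6 - (-6)| = 0
|az - bz| = |-2 - 11| = 13
distance = (13 + 0 + 13) / 2 = 26 / 2 = 13

Answer: 13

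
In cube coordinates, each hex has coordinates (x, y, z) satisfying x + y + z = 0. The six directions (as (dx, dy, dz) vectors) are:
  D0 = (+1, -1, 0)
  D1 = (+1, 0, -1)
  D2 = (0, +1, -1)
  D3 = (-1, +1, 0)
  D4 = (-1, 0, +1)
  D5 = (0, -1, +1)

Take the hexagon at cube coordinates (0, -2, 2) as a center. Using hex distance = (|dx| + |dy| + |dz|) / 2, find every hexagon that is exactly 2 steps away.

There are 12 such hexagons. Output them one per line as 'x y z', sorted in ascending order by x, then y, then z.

Walk ring at distance 2 from (0, -2, 2):
Start at center + D4*2 = (-2, -2, 4)
  hex 0: (-2, -2, 4)
  hex 1: (-1, -3, 4)
  hex 2: (0, -4, 4)
  hex 3: (1, -4, 3)
  hex 4: (2, -4, 2)
  hex 5: (2, -3, 1)
  hex 6: (2, -2, 0)
  hex 7: (1, -1, 0)
  hex 8: (0, 0, 0)
  hex 9: (-1, 0, 1)
  hex 10: (-2, 0, 2)
  hex 11: (-2, -1, 3)
Sorted: 12 hexes.

Answer: -2 -2 4
-2 -1 3
-2 0 2
-1 -3 4
-1 0 1
0 -4 4
0 0 0
1 -4 3
1 -1 0
2 -4 2
2 -3 1
2 -2 0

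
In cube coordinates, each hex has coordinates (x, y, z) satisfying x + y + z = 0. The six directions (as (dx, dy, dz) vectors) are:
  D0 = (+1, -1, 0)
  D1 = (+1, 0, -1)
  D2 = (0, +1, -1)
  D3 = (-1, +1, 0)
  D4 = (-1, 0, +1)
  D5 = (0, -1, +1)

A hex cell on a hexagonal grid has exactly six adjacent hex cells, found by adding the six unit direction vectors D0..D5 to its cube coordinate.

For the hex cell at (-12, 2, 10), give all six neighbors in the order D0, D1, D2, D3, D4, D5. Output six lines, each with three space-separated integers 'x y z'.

Answer: -11 1 10
-11 2 9
-12 3 9
-13 3 10
-13 2 11
-12 1 11

Derivation:
Center: (-12, 2, 10). Add each direction:
  D0: (-12, 2, 10) + (1, -1, 0) = (-11, 1, 10)
  D1: (-12, 2, 10) + (1, 0, -1) = (-11, 2, 9)
  D2: (-12, 2, 10) + (0, 1, -1) = (-12, 3, 9)
  D3: (-12, 2, 10) + (-1, 1, 0) = (-13, 3, 10)
  D4: (-12, 2, 10) + (-1, 0, 1) = (-13, 2, 11)
  D5: (-12, 2, 10) + (0, -1, 1) = (-12, 1, 11)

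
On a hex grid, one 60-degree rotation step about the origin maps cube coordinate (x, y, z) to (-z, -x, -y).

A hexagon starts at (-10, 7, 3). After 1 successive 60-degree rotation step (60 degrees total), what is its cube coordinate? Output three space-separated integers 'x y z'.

Answer: -3 10 -7

Derivation:
Start: (-10, 7, 3)
Step 1: (-10, 7, 3) -> (-(3), -(-10), -(7)) = (-3, 10, -7)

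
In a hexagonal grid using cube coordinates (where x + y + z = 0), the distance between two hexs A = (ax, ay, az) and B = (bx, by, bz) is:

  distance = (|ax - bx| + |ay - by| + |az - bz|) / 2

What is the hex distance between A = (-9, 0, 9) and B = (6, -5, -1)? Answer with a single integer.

Answer: 15

Derivation:
|ax - bx| = |-9 - 6| = 15
|ay - by| = |0 - (-5)| = 5
|az - bz| = |9 - (-1)| = 10
distance = (15 + 5 + 10) / 2 = 30 / 2 = 15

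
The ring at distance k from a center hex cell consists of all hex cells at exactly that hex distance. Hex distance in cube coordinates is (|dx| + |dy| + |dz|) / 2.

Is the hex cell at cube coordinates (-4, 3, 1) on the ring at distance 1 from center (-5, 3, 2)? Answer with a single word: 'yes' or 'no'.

|px - cx| = |-4 - (-5)| = 1
|py - cy| = |3 - 3| = 0
|pz - cz| = |1 - 2| = 1
distance = (1+0+1)/2 = 2/2 = 1
radius = 1; distance == radius -> yes

Answer: yes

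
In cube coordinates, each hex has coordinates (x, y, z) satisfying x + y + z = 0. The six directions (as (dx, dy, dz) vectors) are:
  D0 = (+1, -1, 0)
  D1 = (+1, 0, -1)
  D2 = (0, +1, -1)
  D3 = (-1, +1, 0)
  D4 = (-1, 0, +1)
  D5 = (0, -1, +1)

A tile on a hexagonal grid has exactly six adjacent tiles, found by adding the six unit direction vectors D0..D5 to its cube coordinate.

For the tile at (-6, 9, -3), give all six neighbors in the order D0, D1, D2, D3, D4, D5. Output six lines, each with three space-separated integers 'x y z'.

Center: (-6, 9, -3). Add each direction:
  D0: (-6, 9, -3) + (1, -1, 0) = (-5, 8, -3)
  D1: (-6, 9, -3) + (1, 0, -1) = (-5, 9, -4)
  D2: (-6, 9, -3) + (0, 1, -1) = (-6, 10, -4)
  D3: (-6, 9, -3) + (-1, 1, 0) = (-7, 10, -3)
  D4: (-6, 9, -3) + (-1, 0, 1) = (-7, 9, -2)
  D5: (-6, 9, -3) + (0, -1, 1) = (-6, 8, -2)

Answer: -5 8 -3
-5 9 -4
-6 10 -4
-7 10 -3
-7 9 -2
-6 8 -2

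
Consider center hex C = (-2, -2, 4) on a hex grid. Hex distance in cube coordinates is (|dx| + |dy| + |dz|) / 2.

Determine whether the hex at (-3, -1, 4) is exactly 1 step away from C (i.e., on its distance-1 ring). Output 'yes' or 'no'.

Answer: yes

Derivation:
|px - cx| = |-3 - (-2)| = 1
|py - cy| = |-1 - (-2)| = 1
|pz - cz| = |4 - 4| = 0
distance = (1+1+0)/2 = 2/2 = 1
radius = 1; distance == radius -> yes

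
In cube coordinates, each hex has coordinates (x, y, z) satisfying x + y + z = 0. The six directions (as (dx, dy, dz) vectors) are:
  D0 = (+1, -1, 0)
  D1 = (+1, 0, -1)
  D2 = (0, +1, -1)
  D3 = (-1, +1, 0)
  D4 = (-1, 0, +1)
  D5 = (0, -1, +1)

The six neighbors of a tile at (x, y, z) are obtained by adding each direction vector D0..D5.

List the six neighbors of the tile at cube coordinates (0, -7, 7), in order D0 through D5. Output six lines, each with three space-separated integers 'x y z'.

Center: (0, -7, 7). Add each direction:
  D0: (0, -7, 7) + (1, -1, 0) = (1, -8, 7)
  D1: (0, -7, 7) + (1, 0, -1) = (1, -7, 6)
  D2: (0, -7, 7) + (0, 1, -1) = (0, -6, 6)
  D3: (0, -7, 7) + (-1, 1, 0) = (-1, -6, 7)
  D4: (0, -7, 7) + (-1, 0, 1) = (-1, -7, 8)
  D5: (0, -7, 7) + (0, -1, 1) = (0, -8, 8)

Answer: 1 -8 7
1 -7 6
0 -6 6
-1 -6 7
-1 -7 8
0 -8 8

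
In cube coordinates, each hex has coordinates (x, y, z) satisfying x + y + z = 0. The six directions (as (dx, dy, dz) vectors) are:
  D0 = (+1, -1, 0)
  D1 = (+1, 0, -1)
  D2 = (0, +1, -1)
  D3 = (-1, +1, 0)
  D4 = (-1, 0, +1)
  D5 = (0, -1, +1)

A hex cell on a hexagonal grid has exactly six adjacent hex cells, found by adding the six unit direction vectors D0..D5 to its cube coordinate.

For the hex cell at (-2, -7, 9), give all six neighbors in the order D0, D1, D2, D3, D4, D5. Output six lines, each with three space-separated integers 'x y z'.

Answer: -1 -8 9
-1 -7 8
-2 -6 8
-3 -6 9
-3 -7 10
-2 -8 10

Derivation:
Center: (-2, -7, 9). Add each direction:
  D0: (-2, -7, 9) + (1, -1, 0) = (-1, -8, 9)
  D1: (-2, -7, 9) + (1, 0, -1) = (-1, -7, 8)
  D2: (-2, -7, 9) + (0, 1, -1) = (-2, -6, 8)
  D3: (-2, -7, 9) + (-1, 1, 0) = (-3, -6, 9)
  D4: (-2, -7, 9) + (-1, 0, 1) = (-3, -7, 10)
  D5: (-2, -7, 9) + (0, -1, 1) = (-2, -8, 10)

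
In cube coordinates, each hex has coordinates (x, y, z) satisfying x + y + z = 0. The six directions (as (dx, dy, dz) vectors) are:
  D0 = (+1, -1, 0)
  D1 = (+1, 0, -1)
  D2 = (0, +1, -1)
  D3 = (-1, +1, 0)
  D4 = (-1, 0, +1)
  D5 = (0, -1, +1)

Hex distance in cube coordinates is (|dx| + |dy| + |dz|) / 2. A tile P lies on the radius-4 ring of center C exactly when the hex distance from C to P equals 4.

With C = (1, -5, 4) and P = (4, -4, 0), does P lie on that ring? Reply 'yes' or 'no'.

|px - cx| = |4 - 1| = 3
|py - cy| = |-4 - (-5)| = 1
|pz - cz| = |0 - 4| = 4
distance = (3+1+4)/2 = 8/2 = 4
radius = 4; distance == radius -> yes

Answer: yes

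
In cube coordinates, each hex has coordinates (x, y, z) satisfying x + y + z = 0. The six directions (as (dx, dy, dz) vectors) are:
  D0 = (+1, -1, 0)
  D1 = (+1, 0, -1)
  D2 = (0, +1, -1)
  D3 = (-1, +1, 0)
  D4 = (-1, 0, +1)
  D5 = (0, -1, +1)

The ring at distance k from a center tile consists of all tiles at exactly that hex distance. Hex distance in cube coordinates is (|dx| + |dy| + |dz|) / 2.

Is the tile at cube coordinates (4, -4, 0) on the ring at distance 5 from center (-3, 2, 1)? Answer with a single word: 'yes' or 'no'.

Answer: no

Derivation:
|px - cx| = |4 - (-3)| = 7
|py - cy| = |-4 - 2| = 6
|pz - cz| = |0 - 1| = 1
distance = (7+6+1)/2 = 14/2 = 7
radius = 5; distance != radius -> no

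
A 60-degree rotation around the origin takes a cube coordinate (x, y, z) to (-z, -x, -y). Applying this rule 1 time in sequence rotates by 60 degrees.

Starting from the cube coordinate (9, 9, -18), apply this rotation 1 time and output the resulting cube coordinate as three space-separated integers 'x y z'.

Start: (9, 9, -18)
Step 1: (9, 9, -18) -> (-(-18), -(9), -(9)) = (18, -9, -9)

Answer: 18 -9 -9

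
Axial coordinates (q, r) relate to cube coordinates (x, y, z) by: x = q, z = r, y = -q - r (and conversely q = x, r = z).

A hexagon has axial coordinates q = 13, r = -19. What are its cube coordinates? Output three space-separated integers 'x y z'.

x = q = 13
z = r = -19
y = -x - z = -(13) - (-19) = 6

Answer: 13 6 -19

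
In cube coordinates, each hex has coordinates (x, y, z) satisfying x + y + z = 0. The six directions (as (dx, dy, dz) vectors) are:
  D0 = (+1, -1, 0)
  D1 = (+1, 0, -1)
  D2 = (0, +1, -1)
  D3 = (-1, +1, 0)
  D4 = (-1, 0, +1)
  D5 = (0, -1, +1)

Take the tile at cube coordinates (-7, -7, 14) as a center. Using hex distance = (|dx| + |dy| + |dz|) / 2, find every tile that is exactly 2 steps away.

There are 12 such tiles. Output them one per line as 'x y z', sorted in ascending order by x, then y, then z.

Answer: -9 -7 16
-9 -6 15
-9 -5 14
-8 -8 16
-8 -5 13
-7 -9 16
-7 -5 12
-6 -9 15
-6 -6 12
-5 -9 14
-5 -8 13
-5 -7 12

Derivation:
Walk ring at distance 2 from (-7, -7, 14):
Start at center + D4*2 = (-9, -7, 16)
  hex 0: (-9, -7, 16)
  hex 1: (-8, -8, 16)
  hex 2: (-7, -9, 16)
  hex 3: (-6, -9, 15)
  hex 4: (-5, -9, 14)
  hex 5: (-5, -8, 13)
  hex 6: (-5, -7, 12)
  hex 7: (-6, -6, 12)
  hex 8: (-7, -5, 12)
  hex 9: (-8, -5, 13)
  hex 10: (-9, -5, 14)
  hex 11: (-9, -6, 15)
Sorted: 12 hexes.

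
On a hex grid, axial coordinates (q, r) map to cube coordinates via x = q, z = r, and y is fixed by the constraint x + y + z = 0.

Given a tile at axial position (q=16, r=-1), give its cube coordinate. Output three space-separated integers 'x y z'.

Answer: 16 -15 -1

Derivation:
x = q = 16
z = r = -1
y = -x - z = -(16) - (-1) = -15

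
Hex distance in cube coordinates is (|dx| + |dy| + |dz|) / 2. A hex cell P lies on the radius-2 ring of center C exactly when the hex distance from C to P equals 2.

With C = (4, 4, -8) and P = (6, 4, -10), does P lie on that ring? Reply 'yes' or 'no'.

|px - cx| = |6 - 4| = 2
|py - cy| = |4 - 4| = 0
|pz - cz| = |-10 - (-8)| = 2
distance = (2+0+2)/2 = 4/2 = 2
radius = 2; distance == radius -> yes

Answer: yes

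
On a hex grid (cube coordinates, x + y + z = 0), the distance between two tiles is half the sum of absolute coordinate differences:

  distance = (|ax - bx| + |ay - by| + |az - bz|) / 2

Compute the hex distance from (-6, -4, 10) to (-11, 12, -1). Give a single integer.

|ax - bx| = |-6 - (-11)| = 5
|ay - by| = |-4 - 12| = 16
|az - bz| = |10 - (-1)| = 11
distance = (5 + 16 + 11) / 2 = 32 / 2 = 16

Answer: 16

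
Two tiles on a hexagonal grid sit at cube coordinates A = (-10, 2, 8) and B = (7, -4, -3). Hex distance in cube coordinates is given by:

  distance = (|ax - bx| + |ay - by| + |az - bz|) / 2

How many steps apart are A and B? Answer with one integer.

Answer: 17

Derivation:
|ax - bx| = |-10 - 7| = 17
|ay - by| = |2 - (-4)| = 6
|az - bz| = |8 - (-3)| = 11
distance = (17 + 6 + 11) / 2 = 34 / 2 = 17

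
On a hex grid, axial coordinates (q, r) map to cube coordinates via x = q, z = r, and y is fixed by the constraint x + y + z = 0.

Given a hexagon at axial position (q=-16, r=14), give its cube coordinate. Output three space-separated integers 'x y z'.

x = q = -16
z = r = 14
y = -x - z = -(-16) - (14) = 2

Answer: -16 2 14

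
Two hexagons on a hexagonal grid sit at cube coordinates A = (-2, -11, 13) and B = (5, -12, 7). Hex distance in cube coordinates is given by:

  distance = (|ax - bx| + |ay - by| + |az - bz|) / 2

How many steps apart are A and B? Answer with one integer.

|ax - bx| = |-2 - 5| = 7
|ay - by| = |-11 - (-12)| = 1
|az - bz| = |13 - 7| = 6
distance = (7 + 1 + 6) / 2 = 14 / 2 = 7

Answer: 7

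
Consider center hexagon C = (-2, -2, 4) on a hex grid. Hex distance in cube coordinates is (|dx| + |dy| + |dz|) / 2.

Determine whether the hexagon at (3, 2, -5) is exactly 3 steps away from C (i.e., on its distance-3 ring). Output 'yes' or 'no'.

Answer: no

Derivation:
|px - cx| = |3 - (-2)| = 5
|py - cy| = |2 - (-2)| = 4
|pz - cz| = |-5 - 4| = 9
distance = (5+4+9)/2 = 18/2 = 9
radius = 3; distance != radius -> no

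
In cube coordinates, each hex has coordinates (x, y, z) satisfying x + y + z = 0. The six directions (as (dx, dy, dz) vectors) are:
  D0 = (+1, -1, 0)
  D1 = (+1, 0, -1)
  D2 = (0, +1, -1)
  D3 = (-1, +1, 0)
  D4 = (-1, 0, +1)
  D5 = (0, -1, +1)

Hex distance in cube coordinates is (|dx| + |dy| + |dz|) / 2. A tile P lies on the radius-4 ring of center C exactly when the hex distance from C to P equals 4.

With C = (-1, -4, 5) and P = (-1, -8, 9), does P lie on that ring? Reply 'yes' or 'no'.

|px - cx| = |-1 - (-1)| = 0
|py - cy| = |-8 - (-4)| = 4
|pz - cz| = |9 - 5| = 4
distance = (0+4+4)/2 = 8/2 = 4
radius = 4; distance == radius -> yes

Answer: yes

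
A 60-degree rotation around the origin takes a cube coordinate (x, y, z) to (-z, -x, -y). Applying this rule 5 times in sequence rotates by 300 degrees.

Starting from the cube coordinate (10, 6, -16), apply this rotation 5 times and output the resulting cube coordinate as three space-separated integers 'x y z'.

Start: (10, 6, -16)
Step 1: (10, 6, -16) -> (-(-16), -(10), -(6)) = (16, -10, -6)
Step 2: (16, -10, -6) -> (-(-6), -(16), -(-10)) = (6, -16, 10)
Step 3: (6, -16, 10) -> (-(10), -(6), -(-16)) = (-10, -6, 16)
Step 4: (-10, -6, 16) -> (-(16), -(-10), -(-6)) = (-16, 10, 6)
Step 5: (-16, 10, 6) -> (-(6), -(-16), -(10)) = (-6, 16, -10)

Answer: -6 16 -10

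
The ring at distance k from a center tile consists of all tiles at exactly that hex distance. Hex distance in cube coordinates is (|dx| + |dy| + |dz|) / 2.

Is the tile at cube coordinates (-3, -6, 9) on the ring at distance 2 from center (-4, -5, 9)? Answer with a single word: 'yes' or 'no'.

|px - cx| = |-3 - (-4)| = 1
|py - cy| = |-6 - (-5)| = 1
|pz - cz| = |9 - 9| = 0
distance = (1+1+0)/2 = 2/2 = 1
radius = 2; distance != radius -> no

Answer: no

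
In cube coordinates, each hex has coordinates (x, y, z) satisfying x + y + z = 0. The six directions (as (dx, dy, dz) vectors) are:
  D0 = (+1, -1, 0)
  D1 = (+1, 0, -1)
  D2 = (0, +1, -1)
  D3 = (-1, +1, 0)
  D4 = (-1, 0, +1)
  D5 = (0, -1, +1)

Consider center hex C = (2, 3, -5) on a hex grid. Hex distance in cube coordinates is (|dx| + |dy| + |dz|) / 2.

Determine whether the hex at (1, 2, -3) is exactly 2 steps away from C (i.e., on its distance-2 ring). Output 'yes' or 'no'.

Answer: yes

Derivation:
|px - cx| = |1 - 2| = 1
|py - cy| = |2 - 3| = 1
|pz - cz| = |-3 - (-5)| = 2
distance = (1+1+2)/2 = 4/2 = 2
radius = 2; distance == radius -> yes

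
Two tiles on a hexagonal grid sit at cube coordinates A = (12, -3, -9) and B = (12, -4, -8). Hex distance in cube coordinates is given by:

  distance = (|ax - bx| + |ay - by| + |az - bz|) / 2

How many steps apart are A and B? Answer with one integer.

|ax - bx| = |12 - 12| = 0
|ay - by| = |-3 - (-4)| = 1
|az - bz| = |-9 - (-8)| = 1
distance = (0 + 1 + 1) / 2 = 2 / 2 = 1

Answer: 1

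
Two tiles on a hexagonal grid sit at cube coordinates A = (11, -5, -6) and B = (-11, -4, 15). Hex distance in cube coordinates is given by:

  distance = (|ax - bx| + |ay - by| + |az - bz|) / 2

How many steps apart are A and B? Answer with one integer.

|ax - bx| = |11 - (-11)| = 22
|ay - by| = |-5 - (-4)| = 1
|az - bz| = |-6 - 15| = 21
distance = (22 + 1 + 21) / 2 = 44 / 2 = 22

Answer: 22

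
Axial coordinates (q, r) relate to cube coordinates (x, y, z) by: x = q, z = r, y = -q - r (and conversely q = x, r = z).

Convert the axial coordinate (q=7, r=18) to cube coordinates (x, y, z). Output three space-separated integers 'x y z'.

Answer: 7 -25 18

Derivation:
x = q = 7
z = r = 18
y = -x - z = -(7) - (18) = -25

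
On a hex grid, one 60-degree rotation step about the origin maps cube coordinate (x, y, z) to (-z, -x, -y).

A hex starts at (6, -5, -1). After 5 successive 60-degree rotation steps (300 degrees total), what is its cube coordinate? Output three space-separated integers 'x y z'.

Start: (6, -5, -1)
Step 1: (6, -5, -1) -> (-(-1), -(6), -(-5)) = (1, -6, 5)
Step 2: (1, -6, 5) -> (-(5), -(1), -(-6)) = (-5, -1, 6)
Step 3: (-5, -1, 6) -> (-(6), -(-5), -(-1)) = (-6, 5, 1)
Step 4: (-6, 5, 1) -> (-(1), -(-6), -(5)) = (-1, 6, -5)
Step 5: (-1, 6, -5) -> (-(-5), -(-1), -(6)) = (5, 1, -6)

Answer: 5 1 -6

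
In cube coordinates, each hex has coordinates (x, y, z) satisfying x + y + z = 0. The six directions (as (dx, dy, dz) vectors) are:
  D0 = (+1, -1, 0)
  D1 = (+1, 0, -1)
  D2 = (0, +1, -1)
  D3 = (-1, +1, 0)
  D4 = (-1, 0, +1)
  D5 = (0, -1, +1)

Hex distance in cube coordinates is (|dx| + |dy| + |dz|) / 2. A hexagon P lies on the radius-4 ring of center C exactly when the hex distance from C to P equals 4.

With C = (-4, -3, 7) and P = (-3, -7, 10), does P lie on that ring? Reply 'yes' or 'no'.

Answer: yes

Derivation:
|px - cx| = |-3 - (-4)| = 1
|py - cy| = |-7 - (-3)| = 4
|pz - cz| = |10 - 7| = 3
distance = (1+4+3)/2 = 8/2 = 4
radius = 4; distance == radius -> yes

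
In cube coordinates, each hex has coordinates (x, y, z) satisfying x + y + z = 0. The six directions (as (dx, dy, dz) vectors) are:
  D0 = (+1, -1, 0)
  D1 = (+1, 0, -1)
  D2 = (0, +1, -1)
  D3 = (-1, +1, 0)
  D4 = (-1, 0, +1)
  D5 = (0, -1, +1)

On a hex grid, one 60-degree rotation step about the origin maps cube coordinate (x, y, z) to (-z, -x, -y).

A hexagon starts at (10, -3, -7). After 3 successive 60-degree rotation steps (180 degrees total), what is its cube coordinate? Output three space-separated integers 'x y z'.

Answer: -10 3 7

Derivation:
Start: (10, -3, -7)
Step 1: (10, -3, -7) -> (-(-7), -(10), -(-3)) = (7, -10, 3)
Step 2: (7, -10, 3) -> (-(3), -(7), -(-10)) = (-3, -7, 10)
Step 3: (-3, -7, 10) -> (-(10), -(-3), -(-7)) = (-10, 3, 7)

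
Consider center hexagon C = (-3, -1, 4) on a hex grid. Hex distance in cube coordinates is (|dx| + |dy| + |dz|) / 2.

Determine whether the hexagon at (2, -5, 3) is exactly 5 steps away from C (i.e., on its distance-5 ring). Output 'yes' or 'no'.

Answer: yes

Derivation:
|px - cx| = |2 - (-3)| = 5
|py - cy| = |-5 - (-1)| = 4
|pz - cz| = |3 - 4| = 1
distance = (5+4+1)/2 = 10/2 = 5
radius = 5; distance == radius -> yes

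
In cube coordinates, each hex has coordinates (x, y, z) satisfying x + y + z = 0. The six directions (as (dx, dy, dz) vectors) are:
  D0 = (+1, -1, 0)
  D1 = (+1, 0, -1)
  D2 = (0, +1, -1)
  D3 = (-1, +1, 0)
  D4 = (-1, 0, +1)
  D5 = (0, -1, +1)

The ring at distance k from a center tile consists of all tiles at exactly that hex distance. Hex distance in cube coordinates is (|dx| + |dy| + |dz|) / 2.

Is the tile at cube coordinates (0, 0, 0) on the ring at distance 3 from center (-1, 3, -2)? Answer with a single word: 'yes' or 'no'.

|px - cx| = |0 - (-1)| = 1
|py - cy| = |0 - 3| = 3
|pz - cz| = |0 - (-2)| = 2
distance = (1+3+2)/2 = 6/2 = 3
radius = 3; distance == radius -> yes

Answer: yes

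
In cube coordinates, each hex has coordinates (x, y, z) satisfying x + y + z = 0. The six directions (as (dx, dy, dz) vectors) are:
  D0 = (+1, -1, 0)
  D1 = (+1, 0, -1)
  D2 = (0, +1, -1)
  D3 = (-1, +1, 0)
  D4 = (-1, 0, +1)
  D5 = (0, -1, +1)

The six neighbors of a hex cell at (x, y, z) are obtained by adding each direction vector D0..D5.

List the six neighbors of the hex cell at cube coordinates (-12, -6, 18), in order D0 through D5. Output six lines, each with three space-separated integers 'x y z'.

Answer: -11 -7 18
-11 -6 17
-12 -5 17
-13 -5 18
-13 -6 19
-12 -7 19

Derivation:
Center: (-12, -6, 18). Add each direction:
  D0: (-12, -6, 18) + (1, -1, 0) = (-11, -7, 18)
  D1: (-12, -6, 18) + (1, 0, -1) = (-11, -6, 17)
  D2: (-12, -6, 18) + (0, 1, -1) = (-12, -5, 17)
  D3: (-12, -6, 18) + (-1, 1, 0) = (-13, -5, 18)
  D4: (-12, -6, 18) + (-1, 0, 1) = (-13, -6, 19)
  D5: (-12, -6, 18) + (0, -1, 1) = (-12, -7, 19)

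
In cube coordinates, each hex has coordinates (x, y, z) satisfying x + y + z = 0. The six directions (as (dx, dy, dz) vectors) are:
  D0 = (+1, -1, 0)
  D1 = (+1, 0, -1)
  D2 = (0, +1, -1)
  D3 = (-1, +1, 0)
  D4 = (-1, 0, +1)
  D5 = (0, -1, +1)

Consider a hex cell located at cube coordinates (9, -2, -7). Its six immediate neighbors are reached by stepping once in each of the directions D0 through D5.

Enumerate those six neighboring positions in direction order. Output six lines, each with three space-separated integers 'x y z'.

Center: (9, -2, -7). Add each direction:
  D0: (9, -2, -7) + (1, -1, 0) = (10, -3, -7)
  D1: (9, -2, -7) + (1, 0, -1) = (10, -2, -8)
  D2: (9, -2, -7) + (0, 1, -1) = (9, -1, -8)
  D3: (9, -2, -7) + (-1, 1, 0) = (8, -1, -7)
  D4: (9, -2, -7) + (-1, 0, 1) = (8, -2, -6)
  D5: (9, -2, -7) + (0, -1, 1) = (9, -3, -6)

Answer: 10 -3 -7
10 -2 -8
9 -1 -8
8 -1 -7
8 -2 -6
9 -3 -6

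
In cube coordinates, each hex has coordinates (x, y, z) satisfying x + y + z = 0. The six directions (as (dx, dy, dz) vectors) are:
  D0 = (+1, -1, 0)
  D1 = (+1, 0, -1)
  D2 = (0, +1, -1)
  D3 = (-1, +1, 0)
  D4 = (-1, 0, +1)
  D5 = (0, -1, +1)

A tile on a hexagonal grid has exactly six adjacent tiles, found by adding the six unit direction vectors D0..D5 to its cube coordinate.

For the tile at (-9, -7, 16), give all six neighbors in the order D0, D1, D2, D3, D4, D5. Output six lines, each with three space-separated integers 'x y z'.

Center: (-9, -7, 16). Add each direction:
  D0: (-9, -7, 16) + (1, -1, 0) = (-8, -8, 16)
  D1: (-9, -7, 16) + (1, 0, -1) = (-8, -7, 15)
  D2: (-9, -7, 16) + (0, 1, -1) = (-9, -6, 15)
  D3: (-9, -7, 16) + (-1, 1, 0) = (-10, -6, 16)
  D4: (-9, -7, 16) + (-1, 0, 1) = (-10, -7, 17)
  D5: (-9, -7, 16) + (0, -1, 1) = (-9, -8, 17)

Answer: -8 -8 16
-8 -7 15
-9 -6 15
-10 -6 16
-10 -7 17
-9 -8 17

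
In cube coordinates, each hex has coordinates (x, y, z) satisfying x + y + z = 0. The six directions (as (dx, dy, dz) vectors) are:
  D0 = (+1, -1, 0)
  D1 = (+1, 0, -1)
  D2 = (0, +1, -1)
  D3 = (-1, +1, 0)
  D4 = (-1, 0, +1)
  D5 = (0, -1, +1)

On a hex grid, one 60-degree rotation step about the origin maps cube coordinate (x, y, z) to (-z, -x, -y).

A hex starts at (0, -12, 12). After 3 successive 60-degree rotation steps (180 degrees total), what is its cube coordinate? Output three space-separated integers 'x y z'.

Start: (0, -12, 12)
Step 1: (0, -12, 12) -> (-(12), -(0), -(-12)) = (-12, 0, 12)
Step 2: (-12, 0, 12) -> (-(12), -(-12), -(0)) = (-12, 12, 0)
Step 3: (-12, 12, 0) -> (-(0), -(-12), -(12)) = (0, 12, -12)

Answer: 0 12 -12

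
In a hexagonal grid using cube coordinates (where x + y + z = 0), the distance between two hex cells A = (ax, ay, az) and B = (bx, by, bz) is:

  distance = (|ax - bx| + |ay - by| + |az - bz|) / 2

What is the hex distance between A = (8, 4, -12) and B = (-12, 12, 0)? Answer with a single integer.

|ax - bx| = |8 - (-12)| = 20
|ay - by| = |4 - 12| = 8
|az - bz| = |-12 - 0| = 12
distance = (20 + 8 + 12) / 2 = 40 / 2 = 20

Answer: 20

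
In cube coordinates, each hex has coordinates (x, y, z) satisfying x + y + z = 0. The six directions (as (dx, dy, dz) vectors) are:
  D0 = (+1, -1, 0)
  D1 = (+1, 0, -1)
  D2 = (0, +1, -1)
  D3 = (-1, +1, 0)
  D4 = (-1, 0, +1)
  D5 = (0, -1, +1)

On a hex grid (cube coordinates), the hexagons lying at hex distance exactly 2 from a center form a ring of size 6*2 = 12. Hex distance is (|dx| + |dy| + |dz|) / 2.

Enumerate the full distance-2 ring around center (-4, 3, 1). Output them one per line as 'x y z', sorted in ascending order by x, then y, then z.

Walk ring at distance 2 from (-4, 3, 1):
Start at center + D4*2 = (-6, 3, 3)
  hex 0: (-6, 3, 3)
  hex 1: (-5, 2, 3)
  hex 2: (-4, 1, 3)
  hex 3: (-3, 1, 2)
  hex 4: (-2, 1, 1)
  hex 5: (-2, 2, 0)
  hex 6: (-2, 3, -1)
  hex 7: (-3, 4, -1)
  hex 8: (-4, 5, -1)
  hex 9: (-5, 5, 0)
  hex 10: (-6, 5, 1)
  hex 11: (-6, 4, 2)
Sorted: 12 hexes.

Answer: -6 3 3
-6 4 2
-6 5 1
-5 2 3
-5 5 0
-4 1 3
-4 5 -1
-3 1 2
-3 4 -1
-2 1 1
-2 2 0
-2 3 -1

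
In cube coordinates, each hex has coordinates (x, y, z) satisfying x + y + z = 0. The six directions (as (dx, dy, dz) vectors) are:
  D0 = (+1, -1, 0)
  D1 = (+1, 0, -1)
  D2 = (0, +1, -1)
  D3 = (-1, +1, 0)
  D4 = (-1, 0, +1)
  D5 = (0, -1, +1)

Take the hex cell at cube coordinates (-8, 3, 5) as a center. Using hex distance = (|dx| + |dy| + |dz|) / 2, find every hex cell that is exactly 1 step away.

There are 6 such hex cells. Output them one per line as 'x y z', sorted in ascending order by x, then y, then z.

Walk ring at distance 1 from (-8, 3, 5):
Start at center + D4*1 = (-9, 3, 6)
  hex 0: (-9, 3, 6)
  hex 1: (-8, 2, 6)
  hex 2: (-7, 2, 5)
  hex 3: (-7, 3, 4)
  hex 4: (-8, 4, 4)
  hex 5: (-9, 4, 5)
Sorted: 6 hexes.

Answer: -9 3 6
-9 4 5
-8 2 6
-8 4 4
-7 2 5
-7 3 4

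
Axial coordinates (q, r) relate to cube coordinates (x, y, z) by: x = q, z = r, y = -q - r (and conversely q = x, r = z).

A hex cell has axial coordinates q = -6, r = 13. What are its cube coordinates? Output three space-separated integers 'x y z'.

Answer: -6 -7 13

Derivation:
x = q = -6
z = r = 13
y = -x - z = -(-6) - (13) = -7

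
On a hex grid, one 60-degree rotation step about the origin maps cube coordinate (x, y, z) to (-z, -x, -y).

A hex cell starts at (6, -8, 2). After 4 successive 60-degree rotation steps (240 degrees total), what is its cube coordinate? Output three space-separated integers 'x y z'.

Start: (6, -8, 2)
Step 1: (6, -8, 2) -> (-(2), -(6), -(-8)) = (-2, -6, 8)
Step 2: (-2, -6, 8) -> (-(8), -(-2), -(-6)) = (-8, 2, 6)
Step 3: (-8, 2, 6) -> (-(6), -(-8), -(2)) = (-6, 8, -2)
Step 4: (-6, 8, -2) -> (-(-2), -(-6), -(8)) = (2, 6, -8)

Answer: 2 6 -8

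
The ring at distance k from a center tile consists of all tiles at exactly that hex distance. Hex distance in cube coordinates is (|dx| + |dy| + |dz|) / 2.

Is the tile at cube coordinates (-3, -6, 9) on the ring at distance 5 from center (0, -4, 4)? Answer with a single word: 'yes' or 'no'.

|px - cx| = |-3 - 0| = 3
|py - cy| = |-6 - (-4)| = 2
|pz - cz| = |9 - 4| = 5
distance = (3+2+5)/2 = 10/2 = 5
radius = 5; distance == radius -> yes

Answer: yes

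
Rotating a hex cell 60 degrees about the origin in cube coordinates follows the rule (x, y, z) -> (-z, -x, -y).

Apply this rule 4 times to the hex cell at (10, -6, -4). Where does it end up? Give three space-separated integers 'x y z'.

Start: (10, -6, -4)
Step 1: (10, -6, -4) -> (-(-4), -(10), -(-6)) = (4, -10, 6)
Step 2: (4, -10, 6) -> (-(6), -(4), -(-10)) = (-6, -4, 10)
Step 3: (-6, -4, 10) -> (-(10), -(-6), -(-4)) = (-10, 6, 4)
Step 4: (-10, 6, 4) -> (-(4), -(-10), -(6)) = (-4, 10, -6)

Answer: -4 10 -6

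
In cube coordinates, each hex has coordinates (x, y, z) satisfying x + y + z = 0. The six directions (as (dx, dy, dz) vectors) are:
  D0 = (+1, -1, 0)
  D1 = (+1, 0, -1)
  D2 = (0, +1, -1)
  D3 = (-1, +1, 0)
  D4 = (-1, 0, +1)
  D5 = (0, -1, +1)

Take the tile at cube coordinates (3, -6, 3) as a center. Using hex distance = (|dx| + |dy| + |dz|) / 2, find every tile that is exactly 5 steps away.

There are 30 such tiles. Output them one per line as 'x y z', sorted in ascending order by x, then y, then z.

Answer: -2 -6 8
-2 -5 7
-2 -4 6
-2 -3 5
-2 -2 4
-2 -1 3
-1 -7 8
-1 -1 2
0 -8 8
0 -1 1
1 -9 8
1 -1 0
2 -10 8
2 -1 -1
3 -11 8
3 -1 -2
4 -11 7
4 -2 -2
5 -11 6
5 -3 -2
6 -11 5
6 -4 -2
7 -11 4
7 -5 -2
8 -11 3
8 -10 2
8 -9 1
8 -8 0
8 -7 -1
8 -6 -2

Derivation:
Walk ring at distance 5 from (3, -6, 3):
Start at center + D4*5 = (-2, -6, 8)
  hex 0: (-2, -6, 8)
  hex 1: (-1, -7, 8)
  hex 2: (0, -8, 8)
  hex 3: (1, -9, 8)
  hex 4: (2, -10, 8)
  hex 5: (3, -11, 8)
  hex 6: (4, -11, 7)
  hex 7: (5, -11, 6)
  hex 8: (6, -11, 5)
  hex 9: (7, -11, 4)
  hex 10: (8, -11, 3)
  hex 11: (8, -10, 2)
  hex 12: (8, -9, 1)
  hex 13: (8, -8, 0)
  hex 14: (8, -7, -1)
  hex 15: (8, -6, -2)
  hex 16: (7, -5, -2)
  hex 17: (6, -4, -2)
  hex 18: (5, -3, -2)
  hex 19: (4, -2, -2)
  hex 20: (3, -1, -2)
  hex 21: (2, -1, -1)
  hex 22: (1, -1, 0)
  hex 23: (0, -1, 1)
  hex 24: (-1, -1, 2)
  hex 25: (-2, -1, 3)
  hex 26: (-2, -2, 4)
  hex 27: (-2, -3, 5)
  hex 28: (-2, -4, 6)
  hex 29: (-2, -5, 7)
Sorted: 30 hexes.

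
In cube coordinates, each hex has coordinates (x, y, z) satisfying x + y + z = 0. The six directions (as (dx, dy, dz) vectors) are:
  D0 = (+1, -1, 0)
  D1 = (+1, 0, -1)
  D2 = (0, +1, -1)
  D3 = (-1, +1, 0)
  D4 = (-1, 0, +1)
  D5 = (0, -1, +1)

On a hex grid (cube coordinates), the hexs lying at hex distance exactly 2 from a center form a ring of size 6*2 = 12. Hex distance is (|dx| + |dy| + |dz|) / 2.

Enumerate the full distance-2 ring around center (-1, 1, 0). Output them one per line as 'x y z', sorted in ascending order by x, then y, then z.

Answer: -3 1 2
-3 2 1
-3 3 0
-2 0 2
-2 3 -1
-1 -1 2
-1 3 -2
0 -1 1
0 2 -2
1 -1 0
1 0 -1
1 1 -2

Derivation:
Walk ring at distance 2 from (-1, 1, 0):
Start at center + D4*2 = (-3, 1, 2)
  hex 0: (-3, 1, 2)
  hex 1: (-2, 0, 2)
  hex 2: (-1, -1, 2)
  hex 3: (0, -1, 1)
  hex 4: (1, -1, 0)
  hex 5: (1, 0, -1)
  hex 6: (1, 1, -2)
  hex 7: (0, 2, -2)
  hex 8: (-1, 3, -2)
  hex 9: (-2, 3, -1)
  hex 10: (-3, 3, 0)
  hex 11: (-3, 2, 1)
Sorted: 12 hexes.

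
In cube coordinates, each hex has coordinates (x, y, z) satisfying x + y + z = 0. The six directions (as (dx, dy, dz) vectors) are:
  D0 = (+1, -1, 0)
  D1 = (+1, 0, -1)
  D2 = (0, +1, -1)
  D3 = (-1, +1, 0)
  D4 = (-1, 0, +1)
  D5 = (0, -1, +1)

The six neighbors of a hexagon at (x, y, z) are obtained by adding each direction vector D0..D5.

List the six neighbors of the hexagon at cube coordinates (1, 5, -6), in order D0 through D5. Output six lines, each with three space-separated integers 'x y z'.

Answer: 2 4 -6
2 5 -7
1 6 -7
0 6 -6
0 5 -5
1 4 -5

Derivation:
Center: (1, 5, -6). Add each direction:
  D0: (1, 5, -6) + (1, -1, 0) = (2, 4, -6)
  D1: (1, 5, -6) + (1, 0, -1) = (2, 5, -7)
  D2: (1, 5, -6) + (0, 1, -1) = (1, 6, -7)
  D3: (1, 5, -6) + (-1, 1, 0) = (0, 6, -6)
  D4: (1, 5, -6) + (-1, 0, 1) = (0, 5, -5)
  D5: (1, 5, -6) + (0, -1, 1) = (1, 4, -5)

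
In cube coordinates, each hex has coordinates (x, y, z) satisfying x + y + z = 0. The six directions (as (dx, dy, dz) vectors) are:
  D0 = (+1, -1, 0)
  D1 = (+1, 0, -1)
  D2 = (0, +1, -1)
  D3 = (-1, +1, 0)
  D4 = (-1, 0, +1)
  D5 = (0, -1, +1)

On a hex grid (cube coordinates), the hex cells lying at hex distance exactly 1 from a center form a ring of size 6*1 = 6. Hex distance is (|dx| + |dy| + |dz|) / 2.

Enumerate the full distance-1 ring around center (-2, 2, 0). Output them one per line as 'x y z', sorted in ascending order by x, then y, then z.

Walk ring at distance 1 from (-2, 2, 0):
Start at center + D4*1 = (-3, 2, 1)
  hex 0: (-3, 2, 1)
  hex 1: (-2, 1, 1)
  hex 2: (-1, 1, 0)
  hex 3: (-1, 2, -1)
  hex 4: (-2, 3, -1)
  hex 5: (-3, 3, 0)
Sorted: 6 hexes.

Answer: -3 2 1
-3 3 0
-2 1 1
-2 3 -1
-1 1 0
-1 2 -1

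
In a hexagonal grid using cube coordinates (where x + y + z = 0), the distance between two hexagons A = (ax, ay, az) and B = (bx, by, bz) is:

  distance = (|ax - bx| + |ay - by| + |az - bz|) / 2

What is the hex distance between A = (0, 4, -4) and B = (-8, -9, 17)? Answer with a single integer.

|ax - bx| = |0 - (-8)| = 8
|ay - by| = |4 - (-9)| = 13
|az - bz| = |-4 - 17| = 21
distance = (8 + 13 + 21) / 2 = 42 / 2 = 21

Answer: 21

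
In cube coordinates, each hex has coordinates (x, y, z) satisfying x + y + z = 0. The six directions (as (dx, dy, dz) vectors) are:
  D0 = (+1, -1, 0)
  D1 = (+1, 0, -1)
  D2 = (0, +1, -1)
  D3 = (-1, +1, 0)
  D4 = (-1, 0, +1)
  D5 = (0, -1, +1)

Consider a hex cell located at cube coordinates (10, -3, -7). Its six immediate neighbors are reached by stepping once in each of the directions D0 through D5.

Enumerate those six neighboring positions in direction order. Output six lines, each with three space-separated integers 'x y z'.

Answer: 11 -4 -7
11 -3 -8
10 -2 -8
9 -2 -7
9 -3 -6
10 -4 -6

Derivation:
Center: (10, -3, -7). Add each direction:
  D0: (10, -3, -7) + (1, -1, 0) = (11, -4, -7)
  D1: (10, -3, -7) + (1, 0, -1) = (11, -3, -8)
  D2: (10, -3, -7) + (0, 1, -1) = (10, -2, -8)
  D3: (10, -3, -7) + (-1, 1, 0) = (9, -2, -7)
  D4: (10, -3, -7) + (-1, 0, 1) = (9, -3, -6)
  D5: (10, -3, -7) + (0, -1, 1) = (10, -4, -6)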